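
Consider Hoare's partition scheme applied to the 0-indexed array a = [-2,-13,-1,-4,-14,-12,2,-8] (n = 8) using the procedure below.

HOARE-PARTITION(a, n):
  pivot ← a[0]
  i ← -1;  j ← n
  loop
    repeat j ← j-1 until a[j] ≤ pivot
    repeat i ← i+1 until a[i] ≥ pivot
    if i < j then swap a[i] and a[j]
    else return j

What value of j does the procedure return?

4

pivot = a[0] = -2; i = -1, j = 8
j→7 (a[7]=-8≤-2), i→0 (a[0]=-2≥-2); i<j, swap → [-8,-13,-1,-4,-14,-12,2,-2]
j→5 (a[5]=-12≤-2), i→2 (a[2]=-1≥-2); i<j, swap → [-8,-13,-12,-4,-14,-1,2,-2]
j→4, i→5; i≥j, return j=4. a = [-8,-13,-12,-4,-14,-1,2,-2]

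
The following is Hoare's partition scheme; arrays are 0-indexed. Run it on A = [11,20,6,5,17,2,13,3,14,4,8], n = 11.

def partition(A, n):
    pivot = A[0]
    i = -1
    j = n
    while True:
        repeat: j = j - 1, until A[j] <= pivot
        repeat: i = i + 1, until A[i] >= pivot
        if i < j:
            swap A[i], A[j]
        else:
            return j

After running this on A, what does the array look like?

pivot=11
j stops at 10 (8), i stops at 0 (11); swap ⇒ [8,20,6,5,17,2,13,3,14,4,11]
j stops at 9 (4), i stops at 1 (20); swap ⇒ [8,4,6,5,17,2,13,3,14,20,11]
j stops at 7 (3), i stops at 4 (17); swap ⇒ [8,4,6,5,3,2,13,17,14,20,11]
j stops at 5, i stops at 6; i≥j ⇒ return 5. A=[8,4,6,5,3,2,13,17,14,20,11]

[8,4,6,5,3,2,13,17,14,20,11]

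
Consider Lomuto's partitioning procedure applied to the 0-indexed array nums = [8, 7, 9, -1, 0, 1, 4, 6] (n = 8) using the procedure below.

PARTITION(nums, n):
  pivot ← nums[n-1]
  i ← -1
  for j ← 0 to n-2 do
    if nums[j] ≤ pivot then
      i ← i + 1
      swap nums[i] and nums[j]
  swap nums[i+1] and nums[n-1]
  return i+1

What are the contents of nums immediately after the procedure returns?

[-1, 0, 1, 4, 6, 9, 8, 7]

pivot=6, i=-1
j=0: 8>6, skip
j=1: 7>6, skip
j=2: 9>6, skip
j=3: -1≤6, i=0, swap(0,3) ⇒ [-1, 7, 9, 8, 0, 1, 4, 6]
j=4: 0≤6, i=1, swap(1,4) ⇒ [-1, 0, 9, 8, 7, 1, 4, 6]
j=5: 1≤6, i=2, swap(2,5) ⇒ [-1, 0, 1, 8, 7, 9, 4, 6]
j=6: 4≤6, i=3, swap(3,6) ⇒ [-1, 0, 1, 4, 7, 9, 8, 6]
swap(4,7) ⇒ [-1, 0, 1, 4, 6, 9, 8, 7]; return 4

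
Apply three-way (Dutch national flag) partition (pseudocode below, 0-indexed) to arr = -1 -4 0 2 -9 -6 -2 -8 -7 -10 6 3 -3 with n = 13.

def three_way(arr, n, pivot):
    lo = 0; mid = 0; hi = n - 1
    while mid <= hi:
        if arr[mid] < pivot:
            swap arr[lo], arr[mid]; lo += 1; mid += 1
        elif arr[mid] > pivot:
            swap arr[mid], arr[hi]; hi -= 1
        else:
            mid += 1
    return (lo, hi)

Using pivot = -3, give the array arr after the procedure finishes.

-4 -10 -7 -9 -6 -8 -3 -2 2 6 3 0 -1

lo=0 mid=0 hi=12
-1>-3: swap(0,12), hi=11 ⇒ -3 -4 0 2 -9 -6 -2 -8 -7 -10 6 3 -1
-3=-3: mid=1
-4<-3: swap(0,1), lo=1 mid=2 ⇒ -4 -3 0 2 -9 -6 -2 -8 -7 -10 6 3 -1
0>-3: swap(2,11), hi=10 ⇒ -4 -3 3 2 -9 -6 -2 -8 -7 -10 6 0 -1
3>-3: swap(2,10), hi=9 ⇒ -4 -3 6 2 -9 -6 -2 -8 -7 -10 3 0 -1
6>-3: swap(2,9), hi=8 ⇒ -4 -3 -10 2 -9 -6 -2 -8 -7 6 3 0 -1
-10<-3: swap(1,2), lo=2 mid=3 ⇒ -4 -10 -3 2 -9 -6 -2 -8 -7 6 3 0 -1
2>-3: swap(3,8), hi=7 ⇒ -4 -10 -3 -7 -9 -6 -2 -8 2 6 3 0 -1
-7<-3: swap(2,3), lo=3 mid=4 ⇒ -4 -10 -7 -3 -9 -6 -2 -8 2 6 3 0 -1
-9<-3: swap(3,4), lo=4 mid=5 ⇒ -4 -10 -7 -9 -3 -6 -2 -8 2 6 3 0 -1
-6<-3: swap(4,5), lo=5 mid=6 ⇒ -4 -10 -7 -9 -6 -3 -2 -8 2 6 3 0 -1
-2>-3: swap(6,7), hi=6 ⇒ -4 -10 -7 -9 -6 -3 -8 -2 2 6 3 0 -1
-8<-3: swap(5,6), lo=6 mid=7 ⇒ -4 -10 -7 -9 -6 -8 -3 -2 2 6 3 0 -1
done. lo=6 hi=6; arr=-4 -10 -7 -9 -6 -8 -3 -2 2 6 3 0 -1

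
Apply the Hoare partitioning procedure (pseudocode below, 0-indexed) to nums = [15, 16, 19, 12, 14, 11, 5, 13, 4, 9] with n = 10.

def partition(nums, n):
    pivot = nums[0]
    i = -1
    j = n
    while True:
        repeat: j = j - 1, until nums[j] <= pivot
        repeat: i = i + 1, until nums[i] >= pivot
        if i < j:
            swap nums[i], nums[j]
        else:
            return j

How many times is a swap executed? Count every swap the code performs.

pivot=15
j stops at 9 (9), i stops at 0 (15); swap ⇒ [9, 16, 19, 12, 14, 11, 5, 13, 4, 15]
j stops at 8 (4), i stops at 1 (16); swap ⇒ [9, 4, 19, 12, 14, 11, 5, 13, 16, 15]
j stops at 7 (13), i stops at 2 (19); swap ⇒ [9, 4, 13, 12, 14, 11, 5, 19, 16, 15]
j stops at 6, i stops at 7; i≥j ⇒ return 6. nums=[9, 4, 13, 12, 14, 11, 5, 19, 16, 15]

3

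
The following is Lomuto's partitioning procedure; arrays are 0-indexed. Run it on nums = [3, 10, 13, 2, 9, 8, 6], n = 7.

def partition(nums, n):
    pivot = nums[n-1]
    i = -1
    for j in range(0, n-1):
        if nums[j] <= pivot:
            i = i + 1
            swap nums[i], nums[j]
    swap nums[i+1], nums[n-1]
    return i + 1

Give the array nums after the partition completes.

[3, 2, 6, 10, 9, 8, 13]

pivot = nums[6] = 6; i = -1
j=0: nums[0]=3 ≤ 6 → i=0, swap nums[0],nums[0] (no change) → [3, 10, 13, 2, 9, 8, 6]
j=1: nums[1]=10 > 6 → no swap
j=2: nums[2]=13 > 6 → no swap
j=3: nums[3]=2 ≤ 6 → i=1, swap nums[1],nums[3] → [3, 2, 13, 10, 9, 8, 6]
j=4: nums[4]=9 > 6 → no swap
j=5: nums[5]=8 > 6 → no swap
final swap nums[2],nums[6] → [3, 2, 6, 10, 9, 8, 13]; return 2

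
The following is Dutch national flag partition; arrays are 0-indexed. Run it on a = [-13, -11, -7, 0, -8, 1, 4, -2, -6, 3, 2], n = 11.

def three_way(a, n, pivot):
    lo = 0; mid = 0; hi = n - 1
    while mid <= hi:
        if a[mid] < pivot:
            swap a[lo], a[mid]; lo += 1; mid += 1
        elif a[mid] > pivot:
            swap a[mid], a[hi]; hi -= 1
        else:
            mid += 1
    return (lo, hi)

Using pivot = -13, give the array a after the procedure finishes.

[-13, -7, 0, -8, 1, 4, -2, -6, 3, 2, -11]

pivot = -13; lo=0, mid=0, hi=10
a[mid]=-13=-13: mid=1
a[mid]=-11>-13: swap a[1],a[10]; hi=9 → [-13, 2, -7, 0, -8, 1, 4, -2, -6, 3, -11]
a[mid]=2>-13: swap a[1],a[9]; hi=8 → [-13, 3, -7, 0, -8, 1, 4, -2, -6, 2, -11]
a[mid]=3>-13: swap a[1],a[8]; hi=7 → [-13, -6, -7, 0, -8, 1, 4, -2, 3, 2, -11]
a[mid]=-6>-13: swap a[1],a[7]; hi=6 → [-13, -2, -7, 0, -8, 1, 4, -6, 3, 2, -11]
a[mid]=-2>-13: swap a[1],a[6]; hi=5 → [-13, 4, -7, 0, -8, 1, -2, -6, 3, 2, -11]
a[mid]=4>-13: swap a[1],a[5]; hi=4 → [-13, 1, -7, 0, -8, 4, -2, -6, 3, 2, -11]
a[mid]=1>-13: swap a[1],a[4]; hi=3 → [-13, -8, -7, 0, 1, 4, -2, -6, 3, 2, -11]
a[mid]=-8>-13: swap a[1],a[3]; hi=2 → [-13, 0, -7, -8, 1, 4, -2, -6, 3, 2, -11]
a[mid]=0>-13: swap a[1],a[2]; hi=1 → [-13, -7, 0, -8, 1, 4, -2, -6, 3, 2, -11]
a[mid]=-7>-13: swap a[1],a[1]; hi=0 → [-13, -7, 0, -8, 1, 4, -2, -6, 3, 2, -11]
end: lo=0, hi=0; a = [-13, -7, 0, -8, 1, 4, -2, -6, 3, 2, -11]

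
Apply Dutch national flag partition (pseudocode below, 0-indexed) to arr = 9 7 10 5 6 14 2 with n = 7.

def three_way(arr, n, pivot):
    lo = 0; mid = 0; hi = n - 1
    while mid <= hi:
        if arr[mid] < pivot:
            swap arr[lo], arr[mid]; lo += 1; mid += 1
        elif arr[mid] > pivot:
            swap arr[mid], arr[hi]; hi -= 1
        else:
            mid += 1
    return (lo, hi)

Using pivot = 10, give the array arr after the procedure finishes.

lo=0 mid=0 hi=6
9<10: swap(0,0), lo=1 mid=1 ⇒ 9 7 10 5 6 14 2
7<10: swap(1,1), lo=2 mid=2 ⇒ 9 7 10 5 6 14 2
10=10: mid=3
5<10: swap(2,3), lo=3 mid=4 ⇒ 9 7 5 10 6 14 2
6<10: swap(3,4), lo=4 mid=5 ⇒ 9 7 5 6 10 14 2
14>10: swap(5,6), hi=5 ⇒ 9 7 5 6 10 2 14
2<10: swap(4,5), lo=5 mid=6 ⇒ 9 7 5 6 2 10 14
done. lo=5 hi=5; arr=9 7 5 6 2 10 14

9 7 5 6 2 10 14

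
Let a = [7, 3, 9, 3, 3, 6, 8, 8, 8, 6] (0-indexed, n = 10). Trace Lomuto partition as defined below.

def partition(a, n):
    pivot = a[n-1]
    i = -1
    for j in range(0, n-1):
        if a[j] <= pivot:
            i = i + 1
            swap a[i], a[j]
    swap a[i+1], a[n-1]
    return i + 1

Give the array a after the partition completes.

[3, 3, 3, 6, 6, 7, 8, 8, 8, 9]

pivot=6, i=-1
j=0: 7>6, skip
j=1: 3≤6, i=0, swap(0,1) ⇒ [3, 7, 9, 3, 3, 6, 8, 8, 8, 6]
j=2: 9>6, skip
j=3: 3≤6, i=1, swap(1,3) ⇒ [3, 3, 9, 7, 3, 6, 8, 8, 8, 6]
j=4: 3≤6, i=2, swap(2,4) ⇒ [3, 3, 3, 7, 9, 6, 8, 8, 8, 6]
j=5: 6≤6, i=3, swap(3,5) ⇒ [3, 3, 3, 6, 9, 7, 8, 8, 8, 6]
j=6: 8>6, skip
j=7: 8>6, skip
j=8: 8>6, skip
swap(4,9) ⇒ [3, 3, 3, 6, 6, 7, 8, 8, 8, 9]; return 4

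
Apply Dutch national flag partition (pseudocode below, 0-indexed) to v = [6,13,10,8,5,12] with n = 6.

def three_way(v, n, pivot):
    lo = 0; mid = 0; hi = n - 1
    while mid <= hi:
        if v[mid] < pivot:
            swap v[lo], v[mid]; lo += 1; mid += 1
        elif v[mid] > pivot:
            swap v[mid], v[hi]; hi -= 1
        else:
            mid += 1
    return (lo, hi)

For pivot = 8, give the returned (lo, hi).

pivot = 8; lo=0, mid=0, hi=5
v[mid]=6<8: swap v[0],v[0]; lo=1,mid=1 → [6,13,10,8,5,12]
v[mid]=13>8: swap v[1],v[5]; hi=4 → [6,12,10,8,5,13]
v[mid]=12>8: swap v[1],v[4]; hi=3 → [6,5,10,8,12,13]
v[mid]=5<8: swap v[1],v[1]; lo=2,mid=2 → [6,5,10,8,12,13]
v[mid]=10>8: swap v[2],v[3]; hi=2 → [6,5,8,10,12,13]
v[mid]=8=8: mid=3
end: lo=2, hi=2; v = [6,5,8,10,12,13]

(2, 2)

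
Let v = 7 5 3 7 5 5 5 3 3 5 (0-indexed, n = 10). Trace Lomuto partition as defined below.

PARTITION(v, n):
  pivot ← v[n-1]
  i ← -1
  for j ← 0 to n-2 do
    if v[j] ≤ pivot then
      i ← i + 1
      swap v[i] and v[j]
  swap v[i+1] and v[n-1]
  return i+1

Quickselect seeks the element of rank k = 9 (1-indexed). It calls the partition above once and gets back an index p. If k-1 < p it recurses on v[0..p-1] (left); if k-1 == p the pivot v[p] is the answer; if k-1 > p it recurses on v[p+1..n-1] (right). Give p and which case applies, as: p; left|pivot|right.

pivot=5, i=-1
j=0: 7>5, skip
j=1: 5≤5, i=0, swap(0,1) ⇒ 5 7 3 7 5 5 5 3 3 5
j=2: 3≤5, i=1, swap(1,2) ⇒ 5 3 7 7 5 5 5 3 3 5
j=3: 7>5, skip
j=4: 5≤5, i=2, swap(2,4) ⇒ 5 3 5 7 7 5 5 3 3 5
j=5: 5≤5, i=3, swap(3,5) ⇒ 5 3 5 5 7 7 5 3 3 5
j=6: 5≤5, i=4, swap(4,6) ⇒ 5 3 5 5 5 7 7 3 3 5
j=7: 3≤5, i=5, swap(5,7) ⇒ 5 3 5 5 5 3 7 7 3 5
j=8: 3≤5, i=6, swap(6,8) ⇒ 5 3 5 5 5 3 3 7 7 5
swap(7,9) ⇒ 5 3 5 5 5 3 3 5 7 7; return 7
p = 7; k-1 = 8 > 7 ⇒ right

7; right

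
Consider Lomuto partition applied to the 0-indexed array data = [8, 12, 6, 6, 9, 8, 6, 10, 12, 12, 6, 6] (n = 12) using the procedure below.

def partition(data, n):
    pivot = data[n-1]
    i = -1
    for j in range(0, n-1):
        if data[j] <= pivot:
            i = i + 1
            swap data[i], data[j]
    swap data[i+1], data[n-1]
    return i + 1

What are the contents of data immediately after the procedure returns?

[6, 6, 6, 6, 6, 8, 8, 10, 12, 12, 12, 9]

pivot = data[11] = 6; i = -1
j=0: data[0]=8 > 6 → no swap
j=1: data[1]=12 > 6 → no swap
j=2: data[2]=6 ≤ 6 → i=0, swap data[0],data[2] → [6, 12, 8, 6, 9, 8, 6, 10, 12, 12, 6, 6]
j=3: data[3]=6 ≤ 6 → i=1, swap data[1],data[3] → [6, 6, 8, 12, 9, 8, 6, 10, 12, 12, 6, 6]
j=4: data[4]=9 > 6 → no swap
j=5: data[5]=8 > 6 → no swap
j=6: data[6]=6 ≤ 6 → i=2, swap data[2],data[6] → [6, 6, 6, 12, 9, 8, 8, 10, 12, 12, 6, 6]
j=7: data[7]=10 > 6 → no swap
j=8: data[8]=12 > 6 → no swap
j=9: data[9]=12 > 6 → no swap
j=10: data[10]=6 ≤ 6 → i=3, swap data[3],data[10] → [6, 6, 6, 6, 9, 8, 8, 10, 12, 12, 12, 6]
final swap data[4],data[11] → [6, 6, 6, 6, 6, 8, 8, 10, 12, 12, 12, 9]; return 4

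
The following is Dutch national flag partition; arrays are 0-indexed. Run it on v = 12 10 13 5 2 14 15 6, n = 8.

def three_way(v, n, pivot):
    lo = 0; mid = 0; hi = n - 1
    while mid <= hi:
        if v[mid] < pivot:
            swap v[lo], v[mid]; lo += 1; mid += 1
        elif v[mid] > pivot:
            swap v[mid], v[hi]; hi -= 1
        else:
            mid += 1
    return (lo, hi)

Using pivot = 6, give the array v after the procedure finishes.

lo=0 mid=0 hi=7
12>6: swap(0,7), hi=6 ⇒ 6 10 13 5 2 14 15 12
6=6: mid=1
10>6: swap(1,6), hi=5 ⇒ 6 15 13 5 2 14 10 12
15>6: swap(1,5), hi=4 ⇒ 6 14 13 5 2 15 10 12
14>6: swap(1,4), hi=3 ⇒ 6 2 13 5 14 15 10 12
2<6: swap(0,1), lo=1 mid=2 ⇒ 2 6 13 5 14 15 10 12
13>6: swap(2,3), hi=2 ⇒ 2 6 5 13 14 15 10 12
5<6: swap(1,2), lo=2 mid=3 ⇒ 2 5 6 13 14 15 10 12
done. lo=2 hi=2; v=2 5 6 13 14 15 10 12

2 5 6 13 14 15 10 12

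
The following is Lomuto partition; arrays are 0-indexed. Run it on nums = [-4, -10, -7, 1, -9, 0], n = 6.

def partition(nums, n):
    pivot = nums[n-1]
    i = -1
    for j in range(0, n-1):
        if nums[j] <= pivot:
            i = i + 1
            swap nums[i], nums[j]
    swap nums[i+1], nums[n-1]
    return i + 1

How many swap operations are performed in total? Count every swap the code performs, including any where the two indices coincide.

5

pivot = nums[5] = 0; i = -1
j=0: nums[0]=-4 ≤ 0 → i=0, swap nums[0],nums[0] (no change) → [-4, -10, -7, 1, -9, 0]
j=1: nums[1]=-10 ≤ 0 → i=1, swap nums[1],nums[1] (no change) → [-4, -10, -7, 1, -9, 0]
j=2: nums[2]=-7 ≤ 0 → i=2, swap nums[2],nums[2] (no change) → [-4, -10, -7, 1, -9, 0]
j=3: nums[3]=1 > 0 → no swap
j=4: nums[4]=-9 ≤ 0 → i=3, swap nums[3],nums[4] → [-4, -10, -7, -9, 1, 0]
final swap nums[4],nums[5] → [-4, -10, -7, -9, 0, 1]; return 4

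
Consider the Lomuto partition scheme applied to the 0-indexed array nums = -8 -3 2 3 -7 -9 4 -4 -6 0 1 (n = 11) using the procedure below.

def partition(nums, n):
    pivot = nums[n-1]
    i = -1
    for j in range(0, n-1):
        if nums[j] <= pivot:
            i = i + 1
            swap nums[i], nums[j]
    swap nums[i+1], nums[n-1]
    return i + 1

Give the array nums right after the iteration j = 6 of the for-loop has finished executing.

-8 -3 -7 -9 2 3 4 -4 -6 0 1

pivot = nums[10] = 1; i = -1
j=0: nums[0]=-8 ≤ 1 → i=0, swap nums[0],nums[0] (no change) → -8 -3 2 3 -7 -9 4 -4 -6 0 1
j=1: nums[1]=-3 ≤ 1 → i=1, swap nums[1],nums[1] (no change) → -8 -3 2 3 -7 -9 4 -4 -6 0 1
j=2: nums[2]=2 > 1 → no swap
j=3: nums[3]=3 > 1 → no swap
j=4: nums[4]=-7 ≤ 1 → i=2, swap nums[2],nums[4] → -8 -3 -7 3 2 -9 4 -4 -6 0 1
j=5: nums[5]=-9 ≤ 1 → i=3, swap nums[3],nums[5] → -8 -3 -7 -9 2 3 4 -4 -6 0 1
j=6: nums[6]=4 > 1 → no swap
(after j=6) nums = -8 -3 -7 -9 2 3 4 -4 -6 0 1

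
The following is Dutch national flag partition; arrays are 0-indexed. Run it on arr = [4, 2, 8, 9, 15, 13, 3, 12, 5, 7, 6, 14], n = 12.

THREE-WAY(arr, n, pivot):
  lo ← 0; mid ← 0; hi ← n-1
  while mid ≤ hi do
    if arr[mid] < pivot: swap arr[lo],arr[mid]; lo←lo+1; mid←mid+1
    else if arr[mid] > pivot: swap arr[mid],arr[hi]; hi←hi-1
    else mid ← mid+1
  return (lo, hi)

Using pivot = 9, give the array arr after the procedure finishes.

lo=0 mid=0 hi=11
4<9: swap(0,0), lo=1 mid=1 ⇒ [4, 2, 8, 9, 15, 13, 3, 12, 5, 7, 6, 14]
2<9: swap(1,1), lo=2 mid=2 ⇒ [4, 2, 8, 9, 15, 13, 3, 12, 5, 7, 6, 14]
8<9: swap(2,2), lo=3 mid=3 ⇒ [4, 2, 8, 9, 15, 13, 3, 12, 5, 7, 6, 14]
9=9: mid=4
15>9: swap(4,11), hi=10 ⇒ [4, 2, 8, 9, 14, 13, 3, 12, 5, 7, 6, 15]
14>9: swap(4,10), hi=9 ⇒ [4, 2, 8, 9, 6, 13, 3, 12, 5, 7, 14, 15]
6<9: swap(3,4), lo=4 mid=5 ⇒ [4, 2, 8, 6, 9, 13, 3, 12, 5, 7, 14, 15]
13>9: swap(5,9), hi=8 ⇒ [4, 2, 8, 6, 9, 7, 3, 12, 5, 13, 14, 15]
7<9: swap(4,5), lo=5 mid=6 ⇒ [4, 2, 8, 6, 7, 9, 3, 12, 5, 13, 14, 15]
3<9: swap(5,6), lo=6 mid=7 ⇒ [4, 2, 8, 6, 7, 3, 9, 12, 5, 13, 14, 15]
12>9: swap(7,8), hi=7 ⇒ [4, 2, 8, 6, 7, 3, 9, 5, 12, 13, 14, 15]
5<9: swap(6,7), lo=7 mid=8 ⇒ [4, 2, 8, 6, 7, 3, 5, 9, 12, 13, 14, 15]
done. lo=7 hi=7; arr=[4, 2, 8, 6, 7, 3, 5, 9, 12, 13, 14, 15]

[4, 2, 8, 6, 7, 3, 5, 9, 12, 13, 14, 15]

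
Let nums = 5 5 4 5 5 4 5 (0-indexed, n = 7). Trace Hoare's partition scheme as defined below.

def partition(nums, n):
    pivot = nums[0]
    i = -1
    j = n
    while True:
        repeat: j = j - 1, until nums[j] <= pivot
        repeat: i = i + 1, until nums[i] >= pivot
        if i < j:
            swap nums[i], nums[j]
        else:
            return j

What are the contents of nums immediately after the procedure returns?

pivot=5
j stops at 6 (5), i stops at 0 (5); swap ⇒ 5 5 4 5 5 4 5
j stops at 5 (4), i stops at 1 (5); swap ⇒ 5 4 4 5 5 5 5
j stops at 4 (5), i stops at 3 (5); swap ⇒ 5 4 4 5 5 5 5
j stops at 3, i stops at 4; i≥j ⇒ return 3. nums=5 4 4 5 5 5 5

5 4 4 5 5 5 5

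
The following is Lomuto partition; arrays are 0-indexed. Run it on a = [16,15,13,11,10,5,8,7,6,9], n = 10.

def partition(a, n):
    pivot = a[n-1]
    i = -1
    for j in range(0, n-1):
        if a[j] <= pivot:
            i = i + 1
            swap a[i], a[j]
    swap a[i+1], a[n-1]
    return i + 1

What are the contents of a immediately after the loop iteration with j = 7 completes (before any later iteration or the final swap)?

pivot=9, i=-1
j=0: 16>9, skip
j=1: 15>9, skip
j=2: 13>9, skip
j=3: 11>9, skip
j=4: 10>9, skip
j=5: 5≤9, i=0, swap(0,5) ⇒ [5,15,13,11,10,16,8,7,6,9]
j=6: 8≤9, i=1, swap(1,6) ⇒ [5,8,13,11,10,16,15,7,6,9]
j=7: 7≤9, i=2, swap(2,7) ⇒ [5,8,7,11,10,16,15,13,6,9]
(after j=7) a = [5,8,7,11,10,16,15,13,6,9]

[5,8,7,11,10,16,15,13,6,9]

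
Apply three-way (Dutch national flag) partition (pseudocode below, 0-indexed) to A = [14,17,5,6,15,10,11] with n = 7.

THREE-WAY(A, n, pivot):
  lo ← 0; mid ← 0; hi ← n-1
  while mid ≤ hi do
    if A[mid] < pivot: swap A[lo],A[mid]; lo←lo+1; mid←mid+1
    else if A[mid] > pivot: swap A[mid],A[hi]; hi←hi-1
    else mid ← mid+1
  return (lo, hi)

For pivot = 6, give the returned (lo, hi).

pivot = 6; lo=0, mid=0, hi=6
A[mid]=14>6: swap A[0],A[6]; hi=5 → [11,17,5,6,15,10,14]
A[mid]=11>6: swap A[0],A[5]; hi=4 → [10,17,5,6,15,11,14]
A[mid]=10>6: swap A[0],A[4]; hi=3 → [15,17,5,6,10,11,14]
A[mid]=15>6: swap A[0],A[3]; hi=2 → [6,17,5,15,10,11,14]
A[mid]=6=6: mid=1
A[mid]=17>6: swap A[1],A[2]; hi=1 → [6,5,17,15,10,11,14]
A[mid]=5<6: swap A[0],A[1]; lo=1,mid=2 → [5,6,17,15,10,11,14]
end: lo=1, hi=1; A = [5,6,17,15,10,11,14]

(1, 1)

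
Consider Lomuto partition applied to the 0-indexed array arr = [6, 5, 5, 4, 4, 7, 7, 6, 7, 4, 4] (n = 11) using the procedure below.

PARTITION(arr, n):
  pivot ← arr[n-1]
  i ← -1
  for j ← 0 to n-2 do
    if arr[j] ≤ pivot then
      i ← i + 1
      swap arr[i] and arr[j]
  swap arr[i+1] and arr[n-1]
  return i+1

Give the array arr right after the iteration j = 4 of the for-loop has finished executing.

pivot=4, i=-1
j=0: 6>4, skip
j=1: 5>4, skip
j=2: 5>4, skip
j=3: 4≤4, i=0, swap(0,3) ⇒ [4, 5, 5, 6, 4, 7, 7, 6, 7, 4, 4]
j=4: 4≤4, i=1, swap(1,4) ⇒ [4, 4, 5, 6, 5, 7, 7, 6, 7, 4, 4]
(after j=4) arr = [4, 4, 5, 6, 5, 7, 7, 6, 7, 4, 4]

[4, 4, 5, 6, 5, 7, 7, 6, 7, 4, 4]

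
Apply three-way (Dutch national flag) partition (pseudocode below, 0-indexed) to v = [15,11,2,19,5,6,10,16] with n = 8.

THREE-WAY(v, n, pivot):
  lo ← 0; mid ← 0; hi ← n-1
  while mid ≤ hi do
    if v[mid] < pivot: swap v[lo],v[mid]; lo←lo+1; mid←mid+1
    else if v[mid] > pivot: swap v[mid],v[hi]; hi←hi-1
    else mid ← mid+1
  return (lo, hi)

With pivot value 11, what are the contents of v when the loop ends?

lo=0 mid=0 hi=7
15>11: swap(0,7), hi=6 ⇒ [16,11,2,19,5,6,10,15]
16>11: swap(0,6), hi=5 ⇒ [10,11,2,19,5,6,16,15]
10<11: swap(0,0), lo=1 mid=1 ⇒ [10,11,2,19,5,6,16,15]
11=11: mid=2
2<11: swap(1,2), lo=2 mid=3 ⇒ [10,2,11,19,5,6,16,15]
19>11: swap(3,5), hi=4 ⇒ [10,2,11,6,5,19,16,15]
6<11: swap(2,3), lo=3 mid=4 ⇒ [10,2,6,11,5,19,16,15]
5<11: swap(3,4), lo=4 mid=5 ⇒ [10,2,6,5,11,19,16,15]
done. lo=4 hi=4; v=[10,2,6,5,11,19,16,15]

[10,2,6,5,11,19,16,15]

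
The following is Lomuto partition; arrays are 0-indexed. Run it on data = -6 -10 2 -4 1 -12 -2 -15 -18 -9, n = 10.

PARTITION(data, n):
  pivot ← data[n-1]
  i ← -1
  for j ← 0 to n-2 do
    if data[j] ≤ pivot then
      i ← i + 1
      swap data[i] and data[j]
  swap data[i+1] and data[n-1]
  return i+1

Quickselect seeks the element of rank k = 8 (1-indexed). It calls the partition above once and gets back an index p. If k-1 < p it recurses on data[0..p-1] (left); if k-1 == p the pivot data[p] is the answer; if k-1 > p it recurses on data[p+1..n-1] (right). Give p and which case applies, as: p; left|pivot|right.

pivot = data[9] = -9; i = -1
j=0: data[0]=-6 > -9 → no swap
j=1: data[1]=-10 ≤ -9 → i=0, swap data[0],data[1] → -10 -6 2 -4 1 -12 -2 -15 -18 -9
j=2: data[2]=2 > -9 → no swap
j=3: data[3]=-4 > -9 → no swap
j=4: data[4]=1 > -9 → no swap
j=5: data[5]=-12 ≤ -9 → i=1, swap data[1],data[5] → -10 -12 2 -4 1 -6 -2 -15 -18 -9
j=6: data[6]=-2 > -9 → no swap
j=7: data[7]=-15 ≤ -9 → i=2, swap data[2],data[7] → -10 -12 -15 -4 1 -6 -2 2 -18 -9
j=8: data[8]=-18 ≤ -9 → i=3, swap data[3],data[8] → -10 -12 -15 -18 1 -6 -2 2 -4 -9
final swap data[4],data[9] → -10 -12 -15 -18 -9 -6 -2 2 -4 1; return 4
p = 4; k-1 = 7 > 4 ⇒ right

4; right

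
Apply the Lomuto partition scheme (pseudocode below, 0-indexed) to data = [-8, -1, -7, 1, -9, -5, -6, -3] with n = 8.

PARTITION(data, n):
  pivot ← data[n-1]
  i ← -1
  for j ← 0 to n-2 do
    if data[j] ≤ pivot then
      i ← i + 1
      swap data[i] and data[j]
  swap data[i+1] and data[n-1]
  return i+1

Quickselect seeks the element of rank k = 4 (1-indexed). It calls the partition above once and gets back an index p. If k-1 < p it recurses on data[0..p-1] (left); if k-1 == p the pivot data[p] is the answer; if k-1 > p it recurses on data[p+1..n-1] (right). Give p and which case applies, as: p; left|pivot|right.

5; left

pivot = data[7] = -3; i = -1
j=0: data[0]=-8 ≤ -3 → i=0, swap data[0],data[0] (no change) → [-8, -1, -7, 1, -9, -5, -6, -3]
j=1: data[1]=-1 > -3 → no swap
j=2: data[2]=-7 ≤ -3 → i=1, swap data[1],data[2] → [-8, -7, -1, 1, -9, -5, -6, -3]
j=3: data[3]=1 > -3 → no swap
j=4: data[4]=-9 ≤ -3 → i=2, swap data[2],data[4] → [-8, -7, -9, 1, -1, -5, -6, -3]
j=5: data[5]=-5 ≤ -3 → i=3, swap data[3],data[5] → [-8, -7, -9, -5, -1, 1, -6, -3]
j=6: data[6]=-6 ≤ -3 → i=4, swap data[4],data[6] → [-8, -7, -9, -5, -6, 1, -1, -3]
final swap data[5],data[7] → [-8, -7, -9, -5, -6, -3, -1, 1]; return 5
p = 5; k-1 = 3 < 5 ⇒ left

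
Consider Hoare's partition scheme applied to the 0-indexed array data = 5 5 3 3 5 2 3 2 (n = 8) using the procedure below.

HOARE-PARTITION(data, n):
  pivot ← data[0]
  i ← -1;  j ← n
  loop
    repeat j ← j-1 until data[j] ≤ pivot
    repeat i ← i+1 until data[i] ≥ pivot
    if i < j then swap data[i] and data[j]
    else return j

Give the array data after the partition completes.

2 3 3 3 2 5 5 5

pivot = data[0] = 5; i = -1, j = 8
j→7 (data[7]=2≤5), i→0 (data[0]=5≥5); i<j, swap → 2 5 3 3 5 2 3 5
j→6 (data[6]=3≤5), i→1 (data[1]=5≥5); i<j, swap → 2 3 3 3 5 2 5 5
j→5 (data[5]=2≤5), i→4 (data[4]=5≥5); i<j, swap → 2 3 3 3 2 5 5 5
j→4, i→5; i≥j, return j=4. data = 2 3 3 3 2 5 5 5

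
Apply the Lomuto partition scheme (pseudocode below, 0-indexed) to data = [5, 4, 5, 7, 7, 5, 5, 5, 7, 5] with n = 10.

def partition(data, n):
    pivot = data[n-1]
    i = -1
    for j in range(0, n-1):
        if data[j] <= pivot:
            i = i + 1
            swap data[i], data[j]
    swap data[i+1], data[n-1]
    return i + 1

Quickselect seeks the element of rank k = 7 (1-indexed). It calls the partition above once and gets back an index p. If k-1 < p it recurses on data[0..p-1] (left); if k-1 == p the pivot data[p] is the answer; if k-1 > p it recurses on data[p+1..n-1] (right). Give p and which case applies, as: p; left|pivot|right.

6; pivot

pivot=5, i=-1
j=0: 5≤5, i=0, swap(0,0) ⇒ [5, 4, 5, 7, 7, 5, 5, 5, 7, 5]
j=1: 4≤5, i=1, swap(1,1) ⇒ [5, 4, 5, 7, 7, 5, 5, 5, 7, 5]
j=2: 5≤5, i=2, swap(2,2) ⇒ [5, 4, 5, 7, 7, 5, 5, 5, 7, 5]
j=3: 7>5, skip
j=4: 7>5, skip
j=5: 5≤5, i=3, swap(3,5) ⇒ [5, 4, 5, 5, 7, 7, 5, 5, 7, 5]
j=6: 5≤5, i=4, swap(4,6) ⇒ [5, 4, 5, 5, 5, 7, 7, 5, 7, 5]
j=7: 5≤5, i=5, swap(5,7) ⇒ [5, 4, 5, 5, 5, 5, 7, 7, 7, 5]
j=8: 7>5, skip
swap(6,9) ⇒ [5, 4, 5, 5, 5, 5, 5, 7, 7, 7]; return 6
p = 6; k-1 = 6 == 6 ⇒ pivot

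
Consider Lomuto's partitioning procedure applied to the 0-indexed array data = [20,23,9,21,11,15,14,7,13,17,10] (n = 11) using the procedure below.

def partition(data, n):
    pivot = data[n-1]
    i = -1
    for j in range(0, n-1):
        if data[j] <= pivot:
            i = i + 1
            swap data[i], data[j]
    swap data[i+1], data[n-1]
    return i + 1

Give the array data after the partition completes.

[9,7,10,21,11,15,14,23,13,17,20]

pivot=10, i=-1
j=0: 20>10, skip
j=1: 23>10, skip
j=2: 9≤10, i=0, swap(0,2) ⇒ [9,23,20,21,11,15,14,7,13,17,10]
j=3: 21>10, skip
j=4: 11>10, skip
j=5: 15>10, skip
j=6: 14>10, skip
j=7: 7≤10, i=1, swap(1,7) ⇒ [9,7,20,21,11,15,14,23,13,17,10]
j=8: 13>10, skip
j=9: 17>10, skip
swap(2,10) ⇒ [9,7,10,21,11,15,14,23,13,17,20]; return 2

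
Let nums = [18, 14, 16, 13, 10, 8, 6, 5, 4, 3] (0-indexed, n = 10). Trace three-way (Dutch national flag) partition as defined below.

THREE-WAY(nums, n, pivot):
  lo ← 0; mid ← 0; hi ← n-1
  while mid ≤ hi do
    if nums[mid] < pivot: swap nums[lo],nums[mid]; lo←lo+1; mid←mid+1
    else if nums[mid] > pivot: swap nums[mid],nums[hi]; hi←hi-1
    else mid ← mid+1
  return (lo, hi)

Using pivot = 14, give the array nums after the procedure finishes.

pivot = 14; lo=0, mid=0, hi=9
nums[mid]=18>14: swap nums[0],nums[9]; hi=8 → [3, 14, 16, 13, 10, 8, 6, 5, 4, 18]
nums[mid]=3<14: swap nums[0],nums[0]; lo=1,mid=1 → [3, 14, 16, 13, 10, 8, 6, 5, 4, 18]
nums[mid]=14=14: mid=2
nums[mid]=16>14: swap nums[2],nums[8]; hi=7 → [3, 14, 4, 13, 10, 8, 6, 5, 16, 18]
nums[mid]=4<14: swap nums[1],nums[2]; lo=2,mid=3 → [3, 4, 14, 13, 10, 8, 6, 5, 16, 18]
nums[mid]=13<14: swap nums[2],nums[3]; lo=3,mid=4 → [3, 4, 13, 14, 10, 8, 6, 5, 16, 18]
nums[mid]=10<14: swap nums[3],nums[4]; lo=4,mid=5 → [3, 4, 13, 10, 14, 8, 6, 5, 16, 18]
nums[mid]=8<14: swap nums[4],nums[5]; lo=5,mid=6 → [3, 4, 13, 10, 8, 14, 6, 5, 16, 18]
nums[mid]=6<14: swap nums[5],nums[6]; lo=6,mid=7 → [3, 4, 13, 10, 8, 6, 14, 5, 16, 18]
nums[mid]=5<14: swap nums[6],nums[7]; lo=7,mid=8 → [3, 4, 13, 10, 8, 6, 5, 14, 16, 18]
end: lo=7, hi=7; nums = [3, 4, 13, 10, 8, 6, 5, 14, 16, 18]

[3, 4, 13, 10, 8, 6, 5, 14, 16, 18]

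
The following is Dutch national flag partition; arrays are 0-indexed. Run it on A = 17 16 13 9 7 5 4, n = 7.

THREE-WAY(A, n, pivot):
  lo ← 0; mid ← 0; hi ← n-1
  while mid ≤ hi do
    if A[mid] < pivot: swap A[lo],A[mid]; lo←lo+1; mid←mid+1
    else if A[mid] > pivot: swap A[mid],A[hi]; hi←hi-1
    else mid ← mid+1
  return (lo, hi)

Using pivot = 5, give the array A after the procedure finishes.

pivot = 5; lo=0, mid=0, hi=6
A[mid]=17>5: swap A[0],A[6]; hi=5 → 4 16 13 9 7 5 17
A[mid]=4<5: swap A[0],A[0]; lo=1,mid=1 → 4 16 13 9 7 5 17
A[mid]=16>5: swap A[1],A[5]; hi=4 → 4 5 13 9 7 16 17
A[mid]=5=5: mid=2
A[mid]=13>5: swap A[2],A[4]; hi=3 → 4 5 7 9 13 16 17
A[mid]=7>5: swap A[2],A[3]; hi=2 → 4 5 9 7 13 16 17
A[mid]=9>5: swap A[2],A[2]; hi=1 → 4 5 9 7 13 16 17
end: lo=1, hi=1; A = 4 5 9 7 13 16 17

4 5 9 7 13 16 17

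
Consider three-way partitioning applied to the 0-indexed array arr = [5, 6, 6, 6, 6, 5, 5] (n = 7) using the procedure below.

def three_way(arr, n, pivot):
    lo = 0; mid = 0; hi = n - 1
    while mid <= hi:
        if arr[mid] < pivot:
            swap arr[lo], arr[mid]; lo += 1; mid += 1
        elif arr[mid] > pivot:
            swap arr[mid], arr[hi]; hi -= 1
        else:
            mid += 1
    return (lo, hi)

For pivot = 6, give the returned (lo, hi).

pivot = 6; lo=0, mid=0, hi=6
arr[mid]=5<6: swap arr[0],arr[0]; lo=1,mid=1 → [5, 6, 6, 6, 6, 5, 5]
arr[mid]=6=6: mid=2
arr[mid]=6=6: mid=3
arr[mid]=6=6: mid=4
arr[mid]=6=6: mid=5
arr[mid]=5<6: swap arr[1],arr[5]; lo=2,mid=6 → [5, 5, 6, 6, 6, 6, 5]
arr[mid]=5<6: swap arr[2],arr[6]; lo=3,mid=7 → [5, 5, 5, 6, 6, 6, 6]
end: lo=3, hi=6; arr = [5, 5, 5, 6, 6, 6, 6]

(3, 6)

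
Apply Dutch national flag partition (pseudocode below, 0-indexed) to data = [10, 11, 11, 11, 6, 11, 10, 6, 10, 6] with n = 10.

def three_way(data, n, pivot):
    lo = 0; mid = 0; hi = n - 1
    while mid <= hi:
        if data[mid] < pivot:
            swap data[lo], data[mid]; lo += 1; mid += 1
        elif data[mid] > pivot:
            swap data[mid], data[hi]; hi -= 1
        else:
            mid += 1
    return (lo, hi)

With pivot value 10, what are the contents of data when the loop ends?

lo=0 mid=0 hi=9
10=10: mid=1
11>10: swap(1,9), hi=8 ⇒ [10, 6, 11, 11, 6, 11, 10, 6, 10, 11]
6<10: swap(0,1), lo=1 mid=2 ⇒ [6, 10, 11, 11, 6, 11, 10, 6, 10, 11]
11>10: swap(2,8), hi=7 ⇒ [6, 10, 10, 11, 6, 11, 10, 6, 11, 11]
10=10: mid=3
11>10: swap(3,7), hi=6 ⇒ [6, 10, 10, 6, 6, 11, 10, 11, 11, 11]
6<10: swap(1,3), lo=2 mid=4 ⇒ [6, 6, 10, 10, 6, 11, 10, 11, 11, 11]
6<10: swap(2,4), lo=3 mid=5 ⇒ [6, 6, 6, 10, 10, 11, 10, 11, 11, 11]
11>10: swap(5,6), hi=5 ⇒ [6, 6, 6, 10, 10, 10, 11, 11, 11, 11]
10=10: mid=6
done. lo=3 hi=5; data=[6, 6, 6, 10, 10, 10, 11, 11, 11, 11]

[6, 6, 6, 10, 10, 10, 11, 11, 11, 11]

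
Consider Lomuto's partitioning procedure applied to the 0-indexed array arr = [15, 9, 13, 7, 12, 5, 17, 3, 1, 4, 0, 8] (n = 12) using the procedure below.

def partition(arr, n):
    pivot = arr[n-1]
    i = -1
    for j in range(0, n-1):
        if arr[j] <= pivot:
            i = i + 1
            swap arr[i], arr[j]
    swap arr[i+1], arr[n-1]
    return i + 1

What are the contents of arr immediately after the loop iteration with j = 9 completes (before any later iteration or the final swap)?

[7, 5, 3, 1, 4, 9, 17, 13, 15, 12, 0, 8]

pivot = arr[11] = 8; i = -1
j=0: arr[0]=15 > 8 → no swap
j=1: arr[1]=9 > 8 → no swap
j=2: arr[2]=13 > 8 → no swap
j=3: arr[3]=7 ≤ 8 → i=0, swap arr[0],arr[3] → [7, 9, 13, 15, 12, 5, 17, 3, 1, 4, 0, 8]
j=4: arr[4]=12 > 8 → no swap
j=5: arr[5]=5 ≤ 8 → i=1, swap arr[1],arr[5] → [7, 5, 13, 15, 12, 9, 17, 3, 1, 4, 0, 8]
j=6: arr[6]=17 > 8 → no swap
j=7: arr[7]=3 ≤ 8 → i=2, swap arr[2],arr[7] → [7, 5, 3, 15, 12, 9, 17, 13, 1, 4, 0, 8]
j=8: arr[8]=1 ≤ 8 → i=3, swap arr[3],arr[8] → [7, 5, 3, 1, 12, 9, 17, 13, 15, 4, 0, 8]
j=9: arr[9]=4 ≤ 8 → i=4, swap arr[4],arr[9] → [7, 5, 3, 1, 4, 9, 17, 13, 15, 12, 0, 8]
(after j=9) arr = [7, 5, 3, 1, 4, 9, 17, 13, 15, 12, 0, 8]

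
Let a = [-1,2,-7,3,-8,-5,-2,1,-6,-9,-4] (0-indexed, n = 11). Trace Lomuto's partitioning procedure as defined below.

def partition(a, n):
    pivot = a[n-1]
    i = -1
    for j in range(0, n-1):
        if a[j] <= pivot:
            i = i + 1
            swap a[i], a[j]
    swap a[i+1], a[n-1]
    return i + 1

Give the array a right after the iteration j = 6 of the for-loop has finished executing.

pivot=-4, i=-1
j=0: -1>-4, skip
j=1: 2>-4, skip
j=2: -7≤-4, i=0, swap(0,2) ⇒ [-7,2,-1,3,-8,-5,-2,1,-6,-9,-4]
j=3: 3>-4, skip
j=4: -8≤-4, i=1, swap(1,4) ⇒ [-7,-8,-1,3,2,-5,-2,1,-6,-9,-4]
j=5: -5≤-4, i=2, swap(2,5) ⇒ [-7,-8,-5,3,2,-1,-2,1,-6,-9,-4]
j=6: -2>-4, skip
(after j=6) a = [-7,-8,-5,3,2,-1,-2,1,-6,-9,-4]

[-7,-8,-5,3,2,-1,-2,1,-6,-9,-4]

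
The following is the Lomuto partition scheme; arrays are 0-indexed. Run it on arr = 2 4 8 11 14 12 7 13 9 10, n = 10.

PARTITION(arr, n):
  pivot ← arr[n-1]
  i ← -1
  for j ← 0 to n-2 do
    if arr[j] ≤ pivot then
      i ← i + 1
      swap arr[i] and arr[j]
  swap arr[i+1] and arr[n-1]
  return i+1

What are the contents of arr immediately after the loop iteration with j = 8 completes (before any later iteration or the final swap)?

2 4 8 7 9 12 11 13 14 10

pivot=10, i=-1
j=0: 2≤10, i=0, swap(0,0) ⇒ 2 4 8 11 14 12 7 13 9 10
j=1: 4≤10, i=1, swap(1,1) ⇒ 2 4 8 11 14 12 7 13 9 10
j=2: 8≤10, i=2, swap(2,2) ⇒ 2 4 8 11 14 12 7 13 9 10
j=3: 11>10, skip
j=4: 14>10, skip
j=5: 12>10, skip
j=6: 7≤10, i=3, swap(3,6) ⇒ 2 4 8 7 14 12 11 13 9 10
j=7: 13>10, skip
j=8: 9≤10, i=4, swap(4,8) ⇒ 2 4 8 7 9 12 11 13 14 10
(after j=8) arr = 2 4 8 7 9 12 11 13 14 10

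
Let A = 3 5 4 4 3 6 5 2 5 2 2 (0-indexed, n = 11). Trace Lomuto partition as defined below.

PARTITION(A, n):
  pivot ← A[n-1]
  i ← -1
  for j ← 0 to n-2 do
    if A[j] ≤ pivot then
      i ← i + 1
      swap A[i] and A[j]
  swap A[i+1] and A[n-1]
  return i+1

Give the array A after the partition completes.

pivot=2, i=-1
j=0: 3>2, skip
j=1: 5>2, skip
j=2: 4>2, skip
j=3: 4>2, skip
j=4: 3>2, skip
j=5: 6>2, skip
j=6: 5>2, skip
j=7: 2≤2, i=0, swap(0,7) ⇒ 2 5 4 4 3 6 5 3 5 2 2
j=8: 5>2, skip
j=9: 2≤2, i=1, swap(1,9) ⇒ 2 2 4 4 3 6 5 3 5 5 2
swap(2,10) ⇒ 2 2 2 4 3 6 5 3 5 5 4; return 2

2 2 2 4 3 6 5 3 5 5 4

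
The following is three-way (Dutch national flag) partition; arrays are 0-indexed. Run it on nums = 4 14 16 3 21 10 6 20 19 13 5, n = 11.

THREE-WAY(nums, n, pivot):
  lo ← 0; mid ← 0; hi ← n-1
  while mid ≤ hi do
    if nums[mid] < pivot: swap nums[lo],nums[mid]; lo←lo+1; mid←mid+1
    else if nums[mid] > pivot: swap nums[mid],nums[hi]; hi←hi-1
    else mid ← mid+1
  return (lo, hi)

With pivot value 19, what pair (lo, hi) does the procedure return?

pivot = 19; lo=0, mid=0, hi=10
nums[mid]=4<19: swap nums[0],nums[0]; lo=1,mid=1 → 4 14 16 3 21 10 6 20 19 13 5
nums[mid]=14<19: swap nums[1],nums[1]; lo=2,mid=2 → 4 14 16 3 21 10 6 20 19 13 5
nums[mid]=16<19: swap nums[2],nums[2]; lo=3,mid=3 → 4 14 16 3 21 10 6 20 19 13 5
nums[mid]=3<19: swap nums[3],nums[3]; lo=4,mid=4 → 4 14 16 3 21 10 6 20 19 13 5
nums[mid]=21>19: swap nums[4],nums[10]; hi=9 → 4 14 16 3 5 10 6 20 19 13 21
nums[mid]=5<19: swap nums[4],nums[4]; lo=5,mid=5 → 4 14 16 3 5 10 6 20 19 13 21
nums[mid]=10<19: swap nums[5],nums[5]; lo=6,mid=6 → 4 14 16 3 5 10 6 20 19 13 21
nums[mid]=6<19: swap nums[6],nums[6]; lo=7,mid=7 → 4 14 16 3 5 10 6 20 19 13 21
nums[mid]=20>19: swap nums[7],nums[9]; hi=8 → 4 14 16 3 5 10 6 13 19 20 21
nums[mid]=13<19: swap nums[7],nums[7]; lo=8,mid=8 → 4 14 16 3 5 10 6 13 19 20 21
nums[mid]=19=19: mid=9
end: lo=8, hi=8; nums = 4 14 16 3 5 10 6 13 19 20 21

(8, 8)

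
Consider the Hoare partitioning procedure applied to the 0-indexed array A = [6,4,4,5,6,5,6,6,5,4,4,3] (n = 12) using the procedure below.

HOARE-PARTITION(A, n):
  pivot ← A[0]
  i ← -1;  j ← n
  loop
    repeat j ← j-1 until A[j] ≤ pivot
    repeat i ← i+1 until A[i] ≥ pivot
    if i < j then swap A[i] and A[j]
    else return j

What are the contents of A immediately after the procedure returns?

[3,4,4,5,4,5,4,5,6,6,6,6]

pivot = A[0] = 6; i = -1, j = 12
j→11 (A[11]=3≤6), i→0 (A[0]=6≥6); i<j, swap → [3,4,4,5,6,5,6,6,5,4,4,6]
j→10 (A[10]=4≤6), i→4 (A[4]=6≥6); i<j, swap → [3,4,4,5,4,5,6,6,5,4,6,6]
j→9 (A[9]=4≤6), i→6 (A[6]=6≥6); i<j, swap → [3,4,4,5,4,5,4,6,5,6,6,6]
j→8 (A[8]=5≤6), i→7 (A[7]=6≥6); i<j, swap → [3,4,4,5,4,5,4,5,6,6,6,6]
j→7, i→8; i≥j, return j=7. A = [3,4,4,5,4,5,4,5,6,6,6,6]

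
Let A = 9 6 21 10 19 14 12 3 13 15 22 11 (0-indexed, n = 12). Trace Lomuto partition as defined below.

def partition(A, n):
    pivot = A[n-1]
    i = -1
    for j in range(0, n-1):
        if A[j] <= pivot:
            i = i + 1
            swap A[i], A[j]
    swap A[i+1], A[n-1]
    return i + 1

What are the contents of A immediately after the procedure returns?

pivot = A[11] = 11; i = -1
j=0: A[0]=9 ≤ 11 → i=0, swap A[0],A[0] (no change) → 9 6 21 10 19 14 12 3 13 15 22 11
j=1: A[1]=6 ≤ 11 → i=1, swap A[1],A[1] (no change) → 9 6 21 10 19 14 12 3 13 15 22 11
j=2: A[2]=21 > 11 → no swap
j=3: A[3]=10 ≤ 11 → i=2, swap A[2],A[3] → 9 6 10 21 19 14 12 3 13 15 22 11
j=4: A[4]=19 > 11 → no swap
j=5: A[5]=14 > 11 → no swap
j=6: A[6]=12 > 11 → no swap
j=7: A[7]=3 ≤ 11 → i=3, swap A[3],A[7] → 9 6 10 3 19 14 12 21 13 15 22 11
j=8: A[8]=13 > 11 → no swap
j=9: A[9]=15 > 11 → no swap
j=10: A[10]=22 > 11 → no swap
final swap A[4],A[11] → 9 6 10 3 11 14 12 21 13 15 22 19; return 4

9 6 10 3 11 14 12 21 13 15 22 19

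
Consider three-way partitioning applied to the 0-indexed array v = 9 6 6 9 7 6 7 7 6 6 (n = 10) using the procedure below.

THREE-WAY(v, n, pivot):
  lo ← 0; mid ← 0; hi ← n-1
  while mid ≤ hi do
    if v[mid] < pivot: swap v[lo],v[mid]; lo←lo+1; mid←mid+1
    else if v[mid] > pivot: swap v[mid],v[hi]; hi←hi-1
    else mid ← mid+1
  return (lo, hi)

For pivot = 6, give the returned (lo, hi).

(0, 4)

pivot = 6; lo=0, mid=0, hi=9
v[mid]=9>6: swap v[0],v[9]; hi=8 → 6 6 6 9 7 6 7 7 6 9
v[mid]=6=6: mid=1
v[mid]=6=6: mid=2
v[mid]=6=6: mid=3
v[mid]=9>6: swap v[3],v[8]; hi=7 → 6 6 6 6 7 6 7 7 9 9
v[mid]=6=6: mid=4
v[mid]=7>6: swap v[4],v[7]; hi=6 → 6 6 6 6 7 6 7 7 9 9
v[mid]=7>6: swap v[4],v[6]; hi=5 → 6 6 6 6 7 6 7 7 9 9
v[mid]=7>6: swap v[4],v[5]; hi=4 → 6 6 6 6 6 7 7 7 9 9
v[mid]=6=6: mid=5
end: lo=0, hi=4; v = 6 6 6 6 6 7 7 7 9 9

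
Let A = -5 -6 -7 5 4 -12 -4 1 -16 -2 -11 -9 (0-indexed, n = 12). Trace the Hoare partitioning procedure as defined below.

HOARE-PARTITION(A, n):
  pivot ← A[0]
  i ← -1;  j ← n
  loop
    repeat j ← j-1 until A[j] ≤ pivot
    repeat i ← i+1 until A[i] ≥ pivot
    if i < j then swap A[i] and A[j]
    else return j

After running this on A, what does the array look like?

-9 -6 -7 -11 -16 -12 -4 1 4 -2 5 -5

pivot=-5
j stops at 11 (-9), i stops at 0 (-5); swap ⇒ -9 -6 -7 5 4 -12 -4 1 -16 -2 -11 -5
j stops at 10 (-11), i stops at 3 (5); swap ⇒ -9 -6 -7 -11 4 -12 -4 1 -16 -2 5 -5
j stops at 8 (-16), i stops at 4 (4); swap ⇒ -9 -6 -7 -11 -16 -12 -4 1 4 -2 5 -5
j stops at 5, i stops at 6; i≥j ⇒ return 5. A=-9 -6 -7 -11 -16 -12 -4 1 4 -2 5 -5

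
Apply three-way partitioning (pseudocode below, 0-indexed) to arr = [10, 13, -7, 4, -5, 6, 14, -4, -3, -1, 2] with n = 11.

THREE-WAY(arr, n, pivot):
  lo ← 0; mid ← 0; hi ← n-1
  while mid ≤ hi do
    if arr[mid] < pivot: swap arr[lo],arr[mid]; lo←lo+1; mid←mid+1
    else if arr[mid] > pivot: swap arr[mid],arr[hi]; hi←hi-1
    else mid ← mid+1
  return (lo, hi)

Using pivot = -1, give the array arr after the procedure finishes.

[-3, -7, -4, -5, -1, 14, 6, 4, 13, 2, 10]

lo=0 mid=0 hi=10
10>-1: swap(0,10), hi=9 ⇒ [2, 13, -7, 4, -5, 6, 14, -4, -3, -1, 10]
2>-1: swap(0,9), hi=8 ⇒ [-1, 13, -7, 4, -5, 6, 14, -4, -3, 2, 10]
-1=-1: mid=1
13>-1: swap(1,8), hi=7 ⇒ [-1, -3, -7, 4, -5, 6, 14, -4, 13, 2, 10]
-3<-1: swap(0,1), lo=1 mid=2 ⇒ [-3, -1, -7, 4, -5, 6, 14, -4, 13, 2, 10]
-7<-1: swap(1,2), lo=2 mid=3 ⇒ [-3, -7, -1, 4, -5, 6, 14, -4, 13, 2, 10]
4>-1: swap(3,7), hi=6 ⇒ [-3, -7, -1, -4, -5, 6, 14, 4, 13, 2, 10]
-4<-1: swap(2,3), lo=3 mid=4 ⇒ [-3, -7, -4, -1, -5, 6, 14, 4, 13, 2, 10]
-5<-1: swap(3,4), lo=4 mid=5 ⇒ [-3, -7, -4, -5, -1, 6, 14, 4, 13, 2, 10]
6>-1: swap(5,6), hi=5 ⇒ [-3, -7, -4, -5, -1, 14, 6, 4, 13, 2, 10]
14>-1: swap(5,5), hi=4 ⇒ [-3, -7, -4, -5, -1, 14, 6, 4, 13, 2, 10]
done. lo=4 hi=4; arr=[-3, -7, -4, -5, -1, 14, 6, 4, 13, 2, 10]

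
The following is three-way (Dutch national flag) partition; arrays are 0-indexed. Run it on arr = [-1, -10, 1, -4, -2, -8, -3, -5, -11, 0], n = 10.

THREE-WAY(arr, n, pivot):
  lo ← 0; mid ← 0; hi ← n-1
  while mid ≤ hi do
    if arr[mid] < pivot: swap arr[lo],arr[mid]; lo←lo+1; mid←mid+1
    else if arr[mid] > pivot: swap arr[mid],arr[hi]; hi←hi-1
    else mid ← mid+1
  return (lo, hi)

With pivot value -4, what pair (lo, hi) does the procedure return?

lo=0 mid=0 hi=9
-1>-4: swap(0,9), hi=8 ⇒ [0, -10, 1, -4, -2, -8, -3, -5, -11, -1]
0>-4: swap(0,8), hi=7 ⇒ [-11, -10, 1, -4, -2, -8, -3, -5, 0, -1]
-11<-4: swap(0,0), lo=1 mid=1 ⇒ [-11, -10, 1, -4, -2, -8, -3, -5, 0, -1]
-10<-4: swap(1,1), lo=2 mid=2 ⇒ [-11, -10, 1, -4, -2, -8, -3, -5, 0, -1]
1>-4: swap(2,7), hi=6 ⇒ [-11, -10, -5, -4, -2, -8, -3, 1, 0, -1]
-5<-4: swap(2,2), lo=3 mid=3 ⇒ [-11, -10, -5, -4, -2, -8, -3, 1, 0, -1]
-4=-4: mid=4
-2>-4: swap(4,6), hi=5 ⇒ [-11, -10, -5, -4, -3, -8, -2, 1, 0, -1]
-3>-4: swap(4,5), hi=4 ⇒ [-11, -10, -5, -4, -8, -3, -2, 1, 0, -1]
-8<-4: swap(3,4), lo=4 mid=5 ⇒ [-11, -10, -5, -8, -4, -3, -2, 1, 0, -1]
done. lo=4 hi=4; arr=[-11, -10, -5, -8, -4, -3, -2, 1, 0, -1]

(4, 4)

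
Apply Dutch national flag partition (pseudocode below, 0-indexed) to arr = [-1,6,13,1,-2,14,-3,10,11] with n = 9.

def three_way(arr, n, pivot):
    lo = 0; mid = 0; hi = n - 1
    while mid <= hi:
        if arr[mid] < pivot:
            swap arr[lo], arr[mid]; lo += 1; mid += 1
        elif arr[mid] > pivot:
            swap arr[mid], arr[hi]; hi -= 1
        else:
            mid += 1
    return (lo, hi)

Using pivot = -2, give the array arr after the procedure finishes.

pivot = -2; lo=0, mid=0, hi=8
arr[mid]=-1>-2: swap arr[0],arr[8]; hi=7 → [11,6,13,1,-2,14,-3,10,-1]
arr[mid]=11>-2: swap arr[0],arr[7]; hi=6 → [10,6,13,1,-2,14,-3,11,-1]
arr[mid]=10>-2: swap arr[0],arr[6]; hi=5 → [-3,6,13,1,-2,14,10,11,-1]
arr[mid]=-3<-2: swap arr[0],arr[0]; lo=1,mid=1 → [-3,6,13,1,-2,14,10,11,-1]
arr[mid]=6>-2: swap arr[1],arr[5]; hi=4 → [-3,14,13,1,-2,6,10,11,-1]
arr[mid]=14>-2: swap arr[1],arr[4]; hi=3 → [-3,-2,13,1,14,6,10,11,-1]
arr[mid]=-2=-2: mid=2
arr[mid]=13>-2: swap arr[2],arr[3]; hi=2 → [-3,-2,1,13,14,6,10,11,-1]
arr[mid]=1>-2: swap arr[2],arr[2]; hi=1 → [-3,-2,1,13,14,6,10,11,-1]
end: lo=1, hi=1; arr = [-3,-2,1,13,14,6,10,11,-1]

[-3,-2,1,13,14,6,10,11,-1]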